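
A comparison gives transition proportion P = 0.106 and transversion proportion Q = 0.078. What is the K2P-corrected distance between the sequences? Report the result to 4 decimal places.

Under the Kimura two-parameter model, d = −½ ln(1 − 2P − Q) − ¼ ln(1 − 2Q).
1 − 2P − Q = 0.71, giving −½ ln(0.71) = 0.171245.
1 − 2Q = 0.844, giving −¼ ln(0.844) = 0.042401.
d = 0.171245 + 0.042401 = 0.213646.

0.2136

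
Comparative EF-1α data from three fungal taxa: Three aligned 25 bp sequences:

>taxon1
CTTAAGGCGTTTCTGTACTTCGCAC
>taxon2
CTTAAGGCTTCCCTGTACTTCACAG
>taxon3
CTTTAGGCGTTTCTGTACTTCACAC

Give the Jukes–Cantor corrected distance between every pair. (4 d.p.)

d(taxon1,taxon2) = 0.2326, d(taxon1,taxon3) = 0.0846, d(taxon2,taxon3) = 0.2326

taxon1–taxon2: 5/25 sites differ → p = 0.2, d = −0.75 ln(1 − 0.266667) = 0.232617 ≈ 0.2326.
taxon1–taxon3: 2/25 sites differ → p = 0.08, d = −0.75 ln(1 − 0.106667) = 0.084597 ≈ 0.0846.
taxon2–taxon3: 5/25 sites differ → p = 0.2, d = −0.75 ln(1 − 0.266667) = 0.232617 ≈ 0.2326.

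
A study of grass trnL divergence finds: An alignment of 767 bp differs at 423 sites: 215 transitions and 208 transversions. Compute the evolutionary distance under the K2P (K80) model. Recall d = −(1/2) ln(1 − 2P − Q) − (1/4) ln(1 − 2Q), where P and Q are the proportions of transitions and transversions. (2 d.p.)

P = 215/767 ≈ 0.280313 and Q = 208/767 ≈ 0.271186.
Under the Kimura two-parameter model, d = −½ ln(1 − 2P − Q) − ¼ ln(1 − 2Q).
1 − 2P − Q = 0.168188, giving −½ ln(0.168188) = 0.891336.
1 − 2Q = 0.457628, giving −¼ ln(0.457628) = 0.195425.
d = 0.891336 + 0.195425 = 1.086761.

1.09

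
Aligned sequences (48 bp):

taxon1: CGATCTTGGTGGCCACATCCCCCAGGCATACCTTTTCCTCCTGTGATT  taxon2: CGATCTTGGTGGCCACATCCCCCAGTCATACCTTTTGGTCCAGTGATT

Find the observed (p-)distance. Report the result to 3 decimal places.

0.083

The sequences differ at 4 of 48 positions (sites 26, 37, 38, 42).
p = 4/48 = 0.083333… ≈ 0.083 (to 3 d.p.).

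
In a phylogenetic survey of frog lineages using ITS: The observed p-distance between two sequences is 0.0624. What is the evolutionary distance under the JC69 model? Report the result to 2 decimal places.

d = −(3/4) ln(1 − 4p/3) = −0.75 ln(1 − 0.0832) = −0.75 ln(0.9168)
  = −0.75 × (-0.086866) = 0.065150 substitutions/site.

0.07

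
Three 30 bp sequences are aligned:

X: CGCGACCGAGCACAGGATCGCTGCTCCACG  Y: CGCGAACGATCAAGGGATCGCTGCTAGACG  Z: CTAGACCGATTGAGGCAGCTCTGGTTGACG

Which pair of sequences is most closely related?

X–Y: 6/30 differ, p = 0.200, d = 0.233.
X–Z: 13/30 differ, p = 0.433, d = 0.647.
Y–Z: 10/30 differ, p = 0.333, d = 0.441.
The smallest distance is between X and Y.

X and Y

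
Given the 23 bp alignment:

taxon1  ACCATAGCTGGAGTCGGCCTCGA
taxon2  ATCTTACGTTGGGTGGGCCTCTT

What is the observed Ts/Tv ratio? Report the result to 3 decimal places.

0.286

Transitions are A↔G and C↔T; transversions are all other mismatches.
Transitions: 2. Transversions: 7.
R = 2/7 = 0.285714… ≈ 0.286 (to 3 d.p.).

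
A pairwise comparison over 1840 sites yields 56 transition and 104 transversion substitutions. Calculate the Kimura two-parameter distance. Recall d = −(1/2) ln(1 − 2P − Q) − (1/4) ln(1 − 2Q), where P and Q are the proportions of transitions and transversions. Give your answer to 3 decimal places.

P = 56/1840 ≈ 0.030435 and Q = 104/1840 ≈ 0.056522.
Under the Kimura two-parameter model, d = −½ ln(1 − 2P − Q) − ¼ ln(1 − 2Q).
1 − 2P − Q = 0.882608, giving −½ ln(0.882608) = 0.062437.
1 − 2Q = 0.886956, giving −¼ ln(0.886956) = 0.029990.
d = 0.062437 + 0.029990 = 0.092427.

0.092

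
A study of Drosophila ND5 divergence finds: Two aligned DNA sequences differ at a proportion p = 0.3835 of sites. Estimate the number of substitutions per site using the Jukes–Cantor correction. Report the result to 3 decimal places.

0.537

d = −(3/4) ln(1 − 4p/3) = −0.75 ln(1 − 0.511333) = −0.75 ln(0.488667)
  = −0.75 × (-0.716074) = 0.537056 substitutions/site.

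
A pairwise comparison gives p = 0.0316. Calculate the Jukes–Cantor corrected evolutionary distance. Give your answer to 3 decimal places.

0.032

d = −(3/4) ln(1 − 4p/3) = −0.75 ln(1 − 0.042133) = −0.75 ln(0.957867)
  = −0.75 × (-0.043046) = 0.032285 substitutions/site.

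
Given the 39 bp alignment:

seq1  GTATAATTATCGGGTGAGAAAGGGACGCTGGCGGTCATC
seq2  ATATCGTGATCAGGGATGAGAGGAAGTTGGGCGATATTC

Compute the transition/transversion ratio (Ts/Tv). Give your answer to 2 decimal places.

Transitions are A↔G and C↔T; transversions are all other mismatches.
Transitions: 8. Transversions: 9.
R = 8/9 = 0.888888… ≈ 0.89 (to 2 d.p.).

0.89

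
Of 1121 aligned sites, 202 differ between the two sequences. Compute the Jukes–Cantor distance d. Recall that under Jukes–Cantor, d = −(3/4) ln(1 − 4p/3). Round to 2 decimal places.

p = 202/1121 ≈ 0.180196.
d = −(3/4) ln(1 − 4p/3) = −0.75 ln(1 − 0.240261) = −0.75 ln(0.759739)
  = −0.75 × (-0.274780) = 0.206085 substitutions/site.

0.21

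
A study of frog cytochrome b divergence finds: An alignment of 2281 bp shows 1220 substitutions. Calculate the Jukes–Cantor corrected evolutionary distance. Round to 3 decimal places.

0.937

p = 1220/2281 ≈ 0.534853.
d = −(3/4) ln(1 − 4p/3) = −0.75 ln(1 − 0.713137) = −0.75 ln(0.286863)
  = −0.75 × (-1.248751) = 0.936563 substitutions/site.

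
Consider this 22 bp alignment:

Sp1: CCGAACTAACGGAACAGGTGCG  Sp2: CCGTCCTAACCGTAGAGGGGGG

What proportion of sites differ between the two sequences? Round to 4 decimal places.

0.3182

The sequences differ at 7 of 22 positions (sites 4, 5, 11, 13, 15, 19, 21).
p = 7/22 = 0.318181… ≈ 0.3182 (to 4 d.p.).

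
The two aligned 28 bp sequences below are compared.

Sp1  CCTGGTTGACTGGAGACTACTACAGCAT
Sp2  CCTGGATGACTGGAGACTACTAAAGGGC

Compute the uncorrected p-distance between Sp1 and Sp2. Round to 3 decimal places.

0.179

The sequences differ at 5 of 28 positions (sites 6, 23, 26, 27, 28).
p = 5/28 = 0.178571… ≈ 0.179 (to 3 d.p.).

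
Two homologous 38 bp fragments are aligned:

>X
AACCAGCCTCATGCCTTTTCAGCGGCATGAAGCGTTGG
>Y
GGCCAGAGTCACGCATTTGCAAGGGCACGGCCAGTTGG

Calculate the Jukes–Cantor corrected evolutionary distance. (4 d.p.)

The sequences differ at 14 of 38 sites, so p = 14/38 ≈ 0.368421.
d = −(3/4) ln(1 − 4p/3) = −0.75 ln(1 − 0.491228) = −0.75 ln(0.508772)
  = −0.75 × (-0.675755) = 0.506816 substitutions/site.

0.5068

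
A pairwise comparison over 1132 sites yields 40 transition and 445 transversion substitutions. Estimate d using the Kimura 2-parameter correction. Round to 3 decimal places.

P = 40/1132 ≈ 0.035336 and Q = 445/1132 ≈ 0.39311.
Under the Kimura two-parameter model, d = −½ ln(1 − 2P − Q) − ¼ ln(1 − 2Q).
1 − 2P − Q = 0.536218, giving −½ ln(0.536218) = 0.311607.
1 − 2Q = 0.21378, giving −¼ ln(0.21378) = 0.385702.
d = 0.311607 + 0.385702 = 0.697309.

0.697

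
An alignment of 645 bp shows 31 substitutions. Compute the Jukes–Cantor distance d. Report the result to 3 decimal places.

p = 31/645 ≈ 0.048062.
d = −(3/4) ln(1 − 4p/3) = −0.75 ln(1 − 0.064083) = −0.75 ln(0.935917)
  = −0.75 × (-0.066228) = 0.049671 substitutions/site.

0.050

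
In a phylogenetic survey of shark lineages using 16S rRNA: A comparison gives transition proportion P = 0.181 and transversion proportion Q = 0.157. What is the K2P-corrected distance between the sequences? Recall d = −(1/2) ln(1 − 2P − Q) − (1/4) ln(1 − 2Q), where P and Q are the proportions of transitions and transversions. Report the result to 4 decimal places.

0.4602

Under the Kimura two-parameter model, d = −½ ln(1 − 2P − Q) − ¼ ln(1 − 2Q).
1 − 2P − Q = 0.481, giving −½ ln(0.481) = 0.365944.
1 − 2Q = 0.686, giving −¼ ln(0.686) = 0.094219.
d = 0.365944 + 0.094219 = 0.460163.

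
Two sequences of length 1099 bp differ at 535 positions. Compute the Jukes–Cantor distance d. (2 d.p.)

p = 535/1099 ≈ 0.486806.
d = −(3/4) ln(1 − 4p/3) = −0.75 ln(1 − 0.649075) = −0.75 ln(0.350925)
  = −0.75 × (-1.047183) = 0.785387 substitutions/site.

0.79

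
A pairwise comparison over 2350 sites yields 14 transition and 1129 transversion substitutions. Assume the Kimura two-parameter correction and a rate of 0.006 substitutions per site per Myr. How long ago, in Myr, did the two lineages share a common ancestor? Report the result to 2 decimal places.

P = 14/2350 ≈ 0.005957 and Q = 1129/2350 ≈ 0.480426.
Under the Kimura two-parameter model, d = −½ ln(1 − 2P − Q) − ¼ ln(1 − 2Q).
1 − 2P − Q = 0.50766, giving −½ ln(0.50766) = 0.338972.
1 − 2Q = 0.039148, giving −¼ ln(0.039148) = 0.810101.
d = 0.338972 + 0.810101 = 1.149073.
Under a molecular clock d = 2μt, so t = d/(2μ) = 1.149073 / (2 × 0.006) = 95.76 Myr.

95.76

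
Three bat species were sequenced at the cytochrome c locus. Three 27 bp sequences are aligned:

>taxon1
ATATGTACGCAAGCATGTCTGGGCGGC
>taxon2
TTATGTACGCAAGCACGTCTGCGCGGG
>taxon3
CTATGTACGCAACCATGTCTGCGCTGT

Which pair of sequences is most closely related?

taxon1–taxon2: 4/27 differ, p = 0.148, d = 0.165.
taxon1–taxon3: 5/27 differ, p = 0.185, d = 0.213.
taxon2–taxon3: 5/27 differ, p = 0.185, d = 0.213.
The smallest distance is between taxon1 and taxon2.

taxon1 and taxon2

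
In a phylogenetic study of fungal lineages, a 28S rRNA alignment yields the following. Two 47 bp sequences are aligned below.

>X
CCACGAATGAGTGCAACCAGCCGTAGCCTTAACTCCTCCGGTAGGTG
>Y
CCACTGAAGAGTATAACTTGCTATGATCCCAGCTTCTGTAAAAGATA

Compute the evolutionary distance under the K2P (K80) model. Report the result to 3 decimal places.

Of 47 sites, 18 differences are transitions and 5 are transversions, so P = 18/47 ≈ 0.382979 and Q = 5/47 ≈ 0.106383.
Under the Kimura two-parameter model, d = −½ ln(1 − 2P − Q) − ¼ ln(1 − 2Q).
1 − 2P − Q = 0.127659, giving −½ ln(0.127659) = 1.029196.
1 − 2Q = 0.787234, giving −¼ ln(0.787234) = 0.059807.
d = 1.029196 + 0.059807 = 1.089003.

1.089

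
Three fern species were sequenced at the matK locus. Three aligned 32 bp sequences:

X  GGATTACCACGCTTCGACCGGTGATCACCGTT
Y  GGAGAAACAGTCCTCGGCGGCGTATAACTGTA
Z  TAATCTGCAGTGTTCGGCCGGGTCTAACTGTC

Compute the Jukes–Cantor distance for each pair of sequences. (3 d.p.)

X–Y: 14/32 sites differ → p = 0.4375, d = −0.75 ln(1 − 0.583333) = 0.656601 ≈ 0.657.
X–Z: 15/32 sites differ → p = 0.46875, d = −0.75 ln(1 − 0.625) = 0.735622 ≈ 0.736.
Y–Z: 12/32 sites differ → p = 0.375, d = −0.75 ln(1 − 0.5) = 0.519860 ≈ 0.520.

d(X,Y) = 0.657, d(X,Z) = 0.736, d(Y,Z) = 0.520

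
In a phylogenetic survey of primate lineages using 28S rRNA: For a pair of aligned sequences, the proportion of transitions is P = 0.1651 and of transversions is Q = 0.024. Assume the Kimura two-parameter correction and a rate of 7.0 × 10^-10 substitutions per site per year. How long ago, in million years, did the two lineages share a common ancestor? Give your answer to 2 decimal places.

Under the Kimura two-parameter model, d = −½ ln(1 − 2P − Q) − ¼ ln(1 − 2Q).
1 − 2P − Q = 0.6458, giving −½ ln(0.6458) = 0.218633.
1 − 2Q = 0.952, giving −¼ ln(0.952) = 0.012298.
d = 0.218633 + 0.012298 = 0.230931.
Under a molecular clock d = 2μt, so t = d/(2μ) = 0.230931 / (2 × 7.0 × 10^-10) = 164.95 million years.

164.95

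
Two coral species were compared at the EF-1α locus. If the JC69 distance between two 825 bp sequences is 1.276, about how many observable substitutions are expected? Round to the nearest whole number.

506

Invert JC69: p = (3/4)(1 − e^(−4d/3)) = 0.75 × (1 − e^(-1.701333)) = 0.75 × (1 − 0.182440) = 0.613170.
Expected differing sites = pL ≈ 0.613170 × 825 = 505.86525 ≈ 506.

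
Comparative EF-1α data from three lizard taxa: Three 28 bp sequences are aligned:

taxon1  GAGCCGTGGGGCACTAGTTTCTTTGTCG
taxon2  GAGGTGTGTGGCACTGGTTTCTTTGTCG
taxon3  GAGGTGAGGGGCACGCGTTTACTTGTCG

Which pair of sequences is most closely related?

taxon1–taxon2: 4/28 differ, p = 0.143, d = 0.158.
taxon1–taxon3: 7/28 differ, p = 0.250, d = 0.304.
taxon2–taxon3: 6/28 differ, p = 0.214, d = 0.252.
The smallest distance is between taxon1 and taxon2.

taxon1 and taxon2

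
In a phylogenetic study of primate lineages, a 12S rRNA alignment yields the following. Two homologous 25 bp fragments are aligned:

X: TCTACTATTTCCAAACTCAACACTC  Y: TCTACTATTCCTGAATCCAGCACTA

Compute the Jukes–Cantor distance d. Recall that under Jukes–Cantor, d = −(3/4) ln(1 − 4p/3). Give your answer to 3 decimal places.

The sequences differ at 7 of 25 sites (10, 12, 13, 16, 17, 20, 25), so p = 7/25 = 0.28.
d = −(3/4) ln(1 − 4p/3) = −0.75 ln(1 − 0.373333) = −0.75 ln(0.626667)
  = −0.75 × (-0.467340) = 0.350505 substitutions/site.

0.351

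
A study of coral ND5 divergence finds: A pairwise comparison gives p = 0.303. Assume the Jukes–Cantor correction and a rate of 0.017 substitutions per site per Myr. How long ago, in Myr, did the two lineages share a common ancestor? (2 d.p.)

d = −(3/4) ln(1 − 4p/3) = −0.75 ln(1 − 0.404) = −0.75 ln(0.596)
  = −0.75 × (-0.517515) = 0.388136 substitutions/site.
Under a molecular clock d = 2μt, so t = d/(2μ) = 0.388136 / (2 × 0.017) = 11.42 Myr.

11.42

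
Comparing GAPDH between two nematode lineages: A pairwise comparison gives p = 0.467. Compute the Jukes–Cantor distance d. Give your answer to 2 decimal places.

d = −(3/4) ln(1 − 4p/3) = −0.75 ln(1 − 0.622667) = −0.75 ln(0.377333)
  = −0.75 × (-0.974627) = 0.730970 substitutions/site.

0.73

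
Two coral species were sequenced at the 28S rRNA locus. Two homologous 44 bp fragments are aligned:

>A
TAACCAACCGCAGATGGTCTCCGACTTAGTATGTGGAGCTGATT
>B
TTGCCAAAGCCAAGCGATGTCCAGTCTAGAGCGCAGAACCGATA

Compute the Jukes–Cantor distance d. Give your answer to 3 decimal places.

0.824

The sequences differ at 22 of 44 sites, so p = 22/44 = 0.5.
d = −(3/4) ln(1 − 4p/3) = −0.75 ln(1 − 0.666667) = −0.75 ln(0.333333)
  = −0.75 × (-1.098613) = 0.823960 substitutions/site.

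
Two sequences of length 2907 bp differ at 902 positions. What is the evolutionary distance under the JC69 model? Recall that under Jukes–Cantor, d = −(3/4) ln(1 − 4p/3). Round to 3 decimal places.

0.400

p = 902/2907 ≈ 0.310286.
d = −(3/4) ln(1 − 4p/3) = −0.75 ln(1 − 0.413715) = −0.75 ln(0.586285)
  = −0.75 × (-0.533949) = 0.400462 substitutions/site.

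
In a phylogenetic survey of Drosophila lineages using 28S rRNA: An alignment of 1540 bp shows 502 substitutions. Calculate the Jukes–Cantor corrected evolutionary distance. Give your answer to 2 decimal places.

p = 502/1540 ≈ 0.325974.
d = −(3/4) ln(1 − 4p/3) = −0.75 ln(1 − 0.434632) = −0.75 ln(0.565368)
  = −0.75 × (-0.570278) = 0.427709 substitutions/site.

0.43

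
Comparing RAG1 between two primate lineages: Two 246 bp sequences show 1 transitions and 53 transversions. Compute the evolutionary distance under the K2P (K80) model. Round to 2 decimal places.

P = 1/246 ≈ 0.004065 and Q = 53/246 ≈ 0.215447.
Under the Kimura two-parameter model, d = −½ ln(1 − 2P − Q) − ¼ ln(1 − 2Q).
1 − 2P − Q = 0.776423, giving −½ ln(0.776423) = 0.126529.
1 − 2Q = 0.569106, giving −¼ ln(0.569106) = 0.140922.
d = 0.126529 + 0.140922 = 0.267451.

0.27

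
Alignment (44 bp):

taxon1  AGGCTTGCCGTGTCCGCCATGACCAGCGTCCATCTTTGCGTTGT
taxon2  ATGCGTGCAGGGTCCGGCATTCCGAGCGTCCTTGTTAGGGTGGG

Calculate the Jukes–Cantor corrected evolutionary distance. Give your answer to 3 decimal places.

The sequences differ at 14 of 44 sites, so p = 14/44 ≈ 0.318182.
d = −(3/4) ln(1 − 4p/3) = −0.75 ln(1 − 0.424243) = −0.75 ln(0.575757)
  = −0.75 × (-0.552070) = 0.414053 substitutions/site.

0.414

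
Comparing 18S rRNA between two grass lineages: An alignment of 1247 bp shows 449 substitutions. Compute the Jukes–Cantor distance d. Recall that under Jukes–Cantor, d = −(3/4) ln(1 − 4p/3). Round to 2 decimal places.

p = 449/1247 ≈ 0.360064.
d = −(3/4) ln(1 − 4p/3) = −0.75 ln(1 − 0.480085) = −0.75 ln(0.519915)
  = −0.75 × (-0.654090) = 0.490568 substitutions/site.

0.49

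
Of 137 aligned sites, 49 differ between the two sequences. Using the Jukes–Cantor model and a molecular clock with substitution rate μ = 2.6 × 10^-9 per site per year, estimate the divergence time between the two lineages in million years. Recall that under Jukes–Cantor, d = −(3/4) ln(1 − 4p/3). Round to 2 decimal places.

93.46

p = 49/137 ≈ 0.357664.
d = −(3/4) ln(1 − 4p/3) = −0.75 ln(1 − 0.476885) = −0.75 ln(0.523115)
  = −0.75 × (-0.647954) = 0.485966 substitutions/site.
Under a molecular clock d = 2μt, so t = d/(2μ) = 0.485966 / (2 × 2.6 × 10^-9) = 93.46 million years.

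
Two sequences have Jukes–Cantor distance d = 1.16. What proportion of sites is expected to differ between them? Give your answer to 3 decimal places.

0.590

p = (3/4)(1 − e^(−4d/3)) = 0.75 × (1 − e^(-1.546667)) = 0.75 × (1 − 0.212957) = 0.590282.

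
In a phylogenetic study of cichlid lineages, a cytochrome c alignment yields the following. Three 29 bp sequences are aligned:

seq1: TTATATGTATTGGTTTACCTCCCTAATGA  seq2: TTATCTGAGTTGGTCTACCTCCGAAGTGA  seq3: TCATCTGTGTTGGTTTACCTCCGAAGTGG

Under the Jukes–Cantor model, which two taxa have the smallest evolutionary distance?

seq1–seq2: 7/29 differ, p = 0.241, d = 0.291.
seq1–seq3: 7/29 differ, p = 0.241, d = 0.291.
seq2–seq3: 4/29 differ, p = 0.138, d = 0.152.
The smallest distance is between seq2 and seq3.

seq2 and seq3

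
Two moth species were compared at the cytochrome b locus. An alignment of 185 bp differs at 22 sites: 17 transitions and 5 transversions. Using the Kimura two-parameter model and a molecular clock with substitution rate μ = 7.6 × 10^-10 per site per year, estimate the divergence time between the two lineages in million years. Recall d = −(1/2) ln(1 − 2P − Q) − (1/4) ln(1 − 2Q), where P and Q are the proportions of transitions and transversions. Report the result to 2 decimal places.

P = 17/185 ≈ 0.091892 and Q = 5/185 ≈ 0.027027.
Under the Kimura two-parameter model, d = −½ ln(1 − 2P − Q) − ¼ ln(1 − 2Q).
1 − 2P − Q = 0.789189, giving −½ ln(0.789189) = 0.118375.
1 − 2Q = 0.945946, giving −¼ ln(0.945946) = 0.013892.
d = 0.118375 + 0.013892 = 0.132267.
Under a molecular clock d = 2μt, so t = d/(2μ) = 0.132267 / (2 × 7.6 × 10^-10) = 87.02 million years.

87.02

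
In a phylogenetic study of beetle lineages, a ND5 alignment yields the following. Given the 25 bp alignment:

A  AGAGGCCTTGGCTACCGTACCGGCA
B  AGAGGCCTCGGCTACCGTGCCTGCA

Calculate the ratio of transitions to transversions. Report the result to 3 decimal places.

Transitions are A↔G and C↔T; transversions are all other mismatches.
Transitions: 2. Transversions: 1.
R = 2/1 = 2.000.

2.000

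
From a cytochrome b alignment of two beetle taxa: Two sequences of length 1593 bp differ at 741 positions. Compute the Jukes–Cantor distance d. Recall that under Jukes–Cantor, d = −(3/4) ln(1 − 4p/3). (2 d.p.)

p = 741/1593 ≈ 0.46516.
d = −(3/4) ln(1 − 4p/3) = −0.75 ln(1 − 0.620213) = −0.75 ln(0.379787)
  = −0.75 × (-0.968145) = 0.726109 substitutions/site.

0.73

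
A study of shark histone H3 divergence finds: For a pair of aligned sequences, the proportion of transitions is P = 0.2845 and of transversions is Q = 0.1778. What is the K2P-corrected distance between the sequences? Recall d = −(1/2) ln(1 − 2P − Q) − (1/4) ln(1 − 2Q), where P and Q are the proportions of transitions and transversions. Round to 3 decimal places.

Under the Kimura two-parameter model, d = −½ ln(1 − 2P − Q) − ¼ ln(1 − 2Q).
1 − 2P − Q = 0.2532, giving −½ ln(0.2532) = 0.686788.
1 − 2Q = 0.6444, giving −¼ ln(0.6444) = 0.109859.
d = 0.686788 + 0.109859 = 0.796647.

0.797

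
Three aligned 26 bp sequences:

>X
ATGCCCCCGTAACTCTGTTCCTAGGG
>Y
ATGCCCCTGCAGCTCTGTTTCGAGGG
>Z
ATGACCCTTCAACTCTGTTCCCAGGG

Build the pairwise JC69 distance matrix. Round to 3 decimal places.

d(X,Y) = 0.222, d(X,Z) = 0.222, d(Y,Z) = 0.222

X–Y: 5/26 sites differ → p ≈ 0.192308, d = −0.75 ln(1 − 0.256411) = 0.222200 ≈ 0.222.
X–Z: 5/26 sites differ → p ≈ 0.192308, d = −0.75 ln(1 − 0.256411) = 0.222200 ≈ 0.222.
Y–Z: 5/26 sites differ → p ≈ 0.192308, d = −0.75 ln(1 − 0.256411) = 0.222200 ≈ 0.222.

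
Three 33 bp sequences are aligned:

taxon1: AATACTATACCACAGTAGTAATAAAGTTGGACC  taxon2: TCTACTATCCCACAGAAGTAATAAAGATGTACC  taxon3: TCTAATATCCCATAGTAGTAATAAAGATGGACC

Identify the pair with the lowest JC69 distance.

taxon1–taxon2: 6/33 differ, p = 0.182, d = 0.208.
taxon1–taxon3: 6/33 differ, p = 0.182, d = 0.208.
taxon2–taxon3: 4/33 differ, p = 0.121, d = 0.132.
The smallest distance is between taxon2 and taxon3.

taxon2 and taxon3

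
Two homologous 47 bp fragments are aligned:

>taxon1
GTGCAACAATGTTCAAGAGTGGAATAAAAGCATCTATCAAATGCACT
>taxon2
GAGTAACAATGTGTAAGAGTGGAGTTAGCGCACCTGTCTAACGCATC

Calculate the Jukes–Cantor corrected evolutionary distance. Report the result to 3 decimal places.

The sequences differ at 14 of 47 sites, so p = 14/47 ≈ 0.297872.
d = −(3/4) ln(1 − 4p/3) = −0.75 ln(1 − 0.397163) = −0.75 ln(0.602837)
  = −0.75 × (-0.506108) = 0.379581 substitutions/site.

0.380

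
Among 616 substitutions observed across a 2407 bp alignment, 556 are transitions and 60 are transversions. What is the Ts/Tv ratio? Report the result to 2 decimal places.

R = 556/60 = 9.266666… ≈ 9.27 (to 2 d.p.).

9.27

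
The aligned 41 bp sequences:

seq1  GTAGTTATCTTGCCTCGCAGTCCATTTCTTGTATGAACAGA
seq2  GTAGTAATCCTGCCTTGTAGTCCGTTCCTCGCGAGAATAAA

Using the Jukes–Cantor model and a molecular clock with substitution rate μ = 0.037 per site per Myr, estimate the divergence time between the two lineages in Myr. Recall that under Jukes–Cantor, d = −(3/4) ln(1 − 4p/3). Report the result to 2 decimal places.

5.01

The sequences differ at 12 of 41 sites, so p = 12/41 ≈ 0.292683.
d = −(3/4) ln(1 − 4p/3) = −0.75 ln(1 − 0.390244) = −0.75 ln(0.609756)
  = −0.75 × (-0.494696) = 0.371022 substitutions/site.
Under a molecular clock d = 2μt, so t = d/(2μ) = 0.371022 / (2 × 0.037) = 5.01 Myr.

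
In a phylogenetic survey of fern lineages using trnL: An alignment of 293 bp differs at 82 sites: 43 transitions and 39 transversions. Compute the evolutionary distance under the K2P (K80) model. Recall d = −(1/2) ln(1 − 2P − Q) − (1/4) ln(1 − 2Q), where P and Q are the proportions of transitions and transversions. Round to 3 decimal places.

0.355

P = 43/293 ≈ 0.146758 and Q = 39/293 ≈ 0.133106.
Under the Kimura two-parameter model, d = −½ ln(1 − 2P − Q) − ¼ ln(1 − 2Q).
1 − 2P − Q = 0.573378, giving −½ ln(0.573378) = 0.278105.
1 − 2Q = 0.733788, giving −¼ ln(0.733788) = 0.077384.
d = 0.278105 + 0.077384 = 0.355489.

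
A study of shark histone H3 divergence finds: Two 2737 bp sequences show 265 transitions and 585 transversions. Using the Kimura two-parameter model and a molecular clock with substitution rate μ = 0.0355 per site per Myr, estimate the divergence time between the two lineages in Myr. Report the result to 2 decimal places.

5.65

P = 265/2737 ≈ 0.096821 and Q = 585/2737 ≈ 0.213738.
Under the Kimura two-parameter model, d = −½ ln(1 − 2P − Q) − ¼ ln(1 − 2Q).
1 − 2P − Q = 0.59262, giving −½ ln(0.59262) = 0.261601.
1 − 2Q = 0.572524, giving −¼ ln(0.572524) = 0.139425.
d = 0.261601 + 0.139425 = 0.401026.
Under a molecular clock d = 2μt, so t = d/(2μ) = 0.401026 / (2 × 0.0355) = 5.65 Myr.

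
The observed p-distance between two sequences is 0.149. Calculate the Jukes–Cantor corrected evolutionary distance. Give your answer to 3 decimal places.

d = −(3/4) ln(1 − 4p/3) = −0.75 ln(1 − 0.198667) = −0.75 ln(0.801333)
  = −0.75 × (-0.221479) = 0.166109 substitutions/site.

0.166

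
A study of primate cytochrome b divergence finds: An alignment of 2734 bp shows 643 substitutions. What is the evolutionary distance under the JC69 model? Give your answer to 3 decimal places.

p = 643/2734 ≈ 0.235187.
d = −(3/4) ln(1 − 4p/3) = −0.75 ln(1 − 0.313583) = −0.75 ln(0.686417)
  = −0.75 × (-0.376270) = 0.282203 substitutions/site.

0.282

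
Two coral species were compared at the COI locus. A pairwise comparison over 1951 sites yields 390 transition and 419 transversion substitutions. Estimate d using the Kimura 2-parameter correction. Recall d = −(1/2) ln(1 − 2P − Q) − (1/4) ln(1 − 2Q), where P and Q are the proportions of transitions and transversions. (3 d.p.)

P = 390/1951 ≈ 0.199897 and Q = 419/1951 ≈ 0.214762.
Under the Kimura two-parameter model, d = −½ ln(1 − 2P − Q) − ¼ ln(1 − 2Q).
1 − 2P − Q = 0.385444, giving −½ ln(0.385444) = 0.476680.
1 − 2Q = 0.570476, giving −¼ ln(0.570476) = 0.140321.
d = 0.476680 + 0.140321 = 0.617001.

0.617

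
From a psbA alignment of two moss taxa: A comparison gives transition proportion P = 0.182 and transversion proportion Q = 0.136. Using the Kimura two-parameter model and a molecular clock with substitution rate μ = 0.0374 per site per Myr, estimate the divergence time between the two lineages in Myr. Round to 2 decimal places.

Under the Kimura two-parameter model, d = −½ ln(1 − 2P − Q) − ¼ ln(1 − 2Q).
1 − 2P − Q = 0.5, giving −½ ln(0.5) = 0.346574.
1 − 2Q = 0.728, giving −¼ ln(0.728) = 0.079364.
d = 0.346574 + 0.079364 = 0.425938.
Under a molecular clock d = 2μt, so t = d/(2μ) = 0.425938 / (2 × 0.0374) = 5.69 Myr.

5.69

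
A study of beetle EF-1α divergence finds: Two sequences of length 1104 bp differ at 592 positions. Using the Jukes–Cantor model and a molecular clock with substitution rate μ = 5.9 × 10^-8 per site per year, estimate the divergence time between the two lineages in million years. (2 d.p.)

7.98

p = 592/1104 ≈ 0.536232.
d = −(3/4) ln(1 − 4p/3) = −0.75 ln(1 − 0.714976) = −0.75 ln(0.285024)
  = −0.75 × (-1.255182) = 0.941387 substitutions/site.
Under a molecular clock d = 2μt, so t = d/(2μ) = 0.941387 / (2 × 5.9 × 10^-8) = 7.98 million years.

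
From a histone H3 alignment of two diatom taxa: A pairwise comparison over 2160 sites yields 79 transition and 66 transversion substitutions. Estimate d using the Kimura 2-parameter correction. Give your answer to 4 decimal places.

P = 79/2160 ≈ 0.036574 and Q = 66/2160 ≈ 0.030556.
Under the Kimura two-parameter model, d = −½ ln(1 − 2P − Q) − ¼ ln(1 − 2Q).
1 − 2P − Q = 0.896296, giving −½ ln(0.896296) = 0.054742.
1 − 2Q = 0.938888, giving −¼ ln(0.938888) = 0.015765.
d = 0.054742 + 0.015765 = 0.070507.

0.0705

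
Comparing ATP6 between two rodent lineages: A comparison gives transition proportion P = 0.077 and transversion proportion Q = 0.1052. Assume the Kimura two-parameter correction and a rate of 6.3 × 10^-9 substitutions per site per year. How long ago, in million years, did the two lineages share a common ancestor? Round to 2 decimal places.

Under the Kimura two-parameter model, d = −½ ln(1 − 2P − Q) − ¼ ln(1 − 2Q).
1 − 2P − Q = 0.7408, giving −½ ln(0.7408) = 0.150012.
1 − 2Q = 0.7896, giving −¼ ln(0.7896) = 0.059057.
d = 0.150012 + 0.059057 = 0.209069.
Under a molecular clock d = 2μt, so t = d/(2μ) = 0.209069 / (2 × 6.3 × 10^-9) = 16.59 million years.

16.59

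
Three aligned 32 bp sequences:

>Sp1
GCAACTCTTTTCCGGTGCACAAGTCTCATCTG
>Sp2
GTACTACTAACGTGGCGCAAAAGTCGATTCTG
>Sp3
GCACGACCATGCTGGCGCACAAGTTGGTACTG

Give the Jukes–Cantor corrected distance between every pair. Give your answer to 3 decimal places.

d(Sp1,Sp2) = 0.657, d(Sp1,Sp3) = 0.585, d(Sp2,Sp3) = 0.404

Sp1–Sp2: 14/32 sites differ → p = 0.4375, d = −0.75 ln(1 − 0.583333) = 0.656601 ≈ 0.657.
Sp1–Sp3: 13/32 sites differ → p = 0.40625, d = −0.75 ln(1 − 0.541667) = 0.585119 ≈ 0.585.
Sp2–Sp3: 10/32 sites differ → p = 0.3125, d = −0.75 ln(1 − 0.416667) = 0.404248 ≈ 0.404.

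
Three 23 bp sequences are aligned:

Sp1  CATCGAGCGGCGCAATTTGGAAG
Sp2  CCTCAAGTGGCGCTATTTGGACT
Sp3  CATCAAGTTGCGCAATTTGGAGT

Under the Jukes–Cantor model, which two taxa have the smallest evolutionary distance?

Sp2 and Sp3

Sp1–Sp2: 6/23 differ, p = 0.261, d = 0.321.
Sp1–Sp3: 5/23 differ, p = 0.217, d = 0.257.
Sp2–Sp3: 4/23 differ, p = 0.174, d = 0.198.
The smallest distance is between Sp2 and Sp3.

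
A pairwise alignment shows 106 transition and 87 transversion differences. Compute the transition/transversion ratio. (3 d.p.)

1.218

R = 106/87 = 1.218390… ≈ 1.218 (to 3 d.p.).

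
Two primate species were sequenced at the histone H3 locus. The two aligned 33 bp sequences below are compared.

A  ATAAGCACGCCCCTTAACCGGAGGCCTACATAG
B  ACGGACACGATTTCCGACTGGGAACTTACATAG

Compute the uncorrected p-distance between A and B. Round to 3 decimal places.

The sequences differ at 16 of 33 positions.
p = 16/33 = 0.484848… ≈ 0.485 (to 3 d.p.).

0.485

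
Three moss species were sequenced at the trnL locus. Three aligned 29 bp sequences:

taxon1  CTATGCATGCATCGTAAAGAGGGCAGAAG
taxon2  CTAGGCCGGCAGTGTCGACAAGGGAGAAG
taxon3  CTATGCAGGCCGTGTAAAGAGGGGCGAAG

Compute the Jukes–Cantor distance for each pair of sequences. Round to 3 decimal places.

d(taxon1,taxon2) = 0.462, d(taxon1,taxon3) = 0.242, d(taxon2,taxon3) = 0.344

taxon1–taxon2: 10/29 sites differ → p ≈ 0.344828, d = −0.75 ln(1 − 0.459771) = 0.461822 ≈ 0.462.
taxon1–taxon3: 6/29 sites differ → p ≈ 0.206897, d = −0.75 ln(1 − 0.275863) = 0.242081 ≈ 0.242.
taxon2–taxon3: 8/29 sites differ → p ≈ 0.275862, d = −0.75 ln(1 − 0.367816) = 0.343931 ≈ 0.344.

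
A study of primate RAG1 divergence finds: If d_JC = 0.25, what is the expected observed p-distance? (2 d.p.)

p = (3/4)(1 − e^(−4d/3)) = 0.75 × (1 − e^(-0.333333)) = 0.75 × (1 − 0.716532) = 0.212601.

0.21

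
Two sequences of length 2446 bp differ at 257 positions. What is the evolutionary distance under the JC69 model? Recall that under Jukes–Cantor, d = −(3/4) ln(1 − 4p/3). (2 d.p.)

0.11

p = 257/2446 ≈ 0.10507.
d = −(3/4) ln(1 − 4p/3) = −0.75 ln(1 − 0.140093) = −0.75 ln(0.859907)
  = −0.75 × (-0.150931) = 0.113198 substitutions/site.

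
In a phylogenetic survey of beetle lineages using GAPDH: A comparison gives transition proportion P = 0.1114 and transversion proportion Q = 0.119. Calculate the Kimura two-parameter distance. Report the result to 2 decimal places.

Under the Kimura two-parameter model, d = −½ ln(1 − 2P − Q) − ¼ ln(1 − 2Q).
1 − 2P − Q = 0.6582, giving −½ ln(0.6582) = 0.209123.
1 − 2Q = 0.762, giving −¼ ln(0.762) = 0.067952.
d = 0.209123 + 0.067952 = 0.277075.

0.28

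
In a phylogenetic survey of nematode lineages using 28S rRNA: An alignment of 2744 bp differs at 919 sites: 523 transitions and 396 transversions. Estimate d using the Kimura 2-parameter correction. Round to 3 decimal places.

0.458

P = 523/2744 ≈ 0.190598 and Q = 396/2744 ≈ 0.144315.
Under the Kimura two-parameter model, d = −½ ln(1 − 2P − Q) − ¼ ln(1 − 2Q).
1 − 2P − Q = 0.474489, giving −½ ln(0.474489) = 0.372758.
1 − 2Q = 0.71137, giving −¼ ln(0.71137) = 0.085141.
d = 0.372758 + 0.085141 = 0.457899.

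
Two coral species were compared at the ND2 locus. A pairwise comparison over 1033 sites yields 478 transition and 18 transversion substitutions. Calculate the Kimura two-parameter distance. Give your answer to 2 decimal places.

1.44

P = 478/1033 ≈ 0.46273 and Q = 18/1033 ≈ 0.017425.
Under the Kimura two-parameter model, d = −½ ln(1 − 2P − Q) − ¼ ln(1 − 2Q).
1 − 2P − Q = 0.057115, giving −½ ln(0.057115) = 1.431344.
1 − 2Q = 0.96515, giving −¼ ln(0.96515) = 0.008868.
d = 1.431344 + 0.008868 = 1.440212.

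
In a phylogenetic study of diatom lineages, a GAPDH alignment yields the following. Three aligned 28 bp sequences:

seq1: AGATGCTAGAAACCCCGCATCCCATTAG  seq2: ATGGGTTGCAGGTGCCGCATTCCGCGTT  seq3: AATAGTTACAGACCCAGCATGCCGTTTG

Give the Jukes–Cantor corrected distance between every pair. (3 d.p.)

d(seq1,seq2) = 1.076, d(seq1,seq3) = 0.485, d(seq2,seq3) = 0.635

seq1–seq2: 16/28 sites differ → p ≈ 0.571429, d = −0.75 ln(1 − 0.761905) = 1.076314 ≈ 1.076.
seq1–seq3: 10/28 sites differ → p ≈ 0.357143, d = −0.75 ln(1 − 0.476191) = 0.484971 ≈ 0.485.
seq2–seq3: 12/28 sites differ → p ≈ 0.428571, d = −0.75 ln(1 − 0.571428) = 0.635472 ≈ 0.635.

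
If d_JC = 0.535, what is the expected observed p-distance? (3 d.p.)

p = (3/4)(1 − e^(−4d/3)) = 0.75 × (1 − e^(-0.713333)) = 0.75 × (1 − 0.490008) = 0.382494.

0.382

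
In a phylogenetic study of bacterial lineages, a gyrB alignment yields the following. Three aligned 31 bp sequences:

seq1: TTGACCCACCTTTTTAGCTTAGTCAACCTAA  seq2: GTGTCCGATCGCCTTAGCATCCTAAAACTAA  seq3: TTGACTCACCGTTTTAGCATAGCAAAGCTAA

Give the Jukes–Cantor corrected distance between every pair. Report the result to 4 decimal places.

d(seq1,seq2) = 0.5445, d(seq1,seq3) = 0.2239, d(seq2,seq3) = 0.4806

seq1–seq2: 12/31 sites differ → p ≈ 0.387097, d = −0.75 ln(1 − 0.516129) = 0.544453 ≈ 0.5445.
seq1–seq3: 6/31 sites differ → p ≈ 0.193548, d = −0.75 ln(1 − 0.258064) = 0.223869 ≈ 0.2239.
seq2–seq3: 11/31 sites differ → p ≈ 0.354839, d = −0.75 ln(1 − 0.473119) = 0.480585 ≈ 0.4806.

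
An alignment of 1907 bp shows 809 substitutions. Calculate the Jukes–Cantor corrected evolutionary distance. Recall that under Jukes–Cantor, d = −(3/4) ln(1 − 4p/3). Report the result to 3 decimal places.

0.625

p = 809/1907 ≈ 0.424227.
d = −(3/4) ln(1 − 4p/3) = −0.75 ln(1 − 0.565636) = −0.75 ln(0.434364)
  = −0.75 × (-0.833872) = 0.625404 substitutions/site.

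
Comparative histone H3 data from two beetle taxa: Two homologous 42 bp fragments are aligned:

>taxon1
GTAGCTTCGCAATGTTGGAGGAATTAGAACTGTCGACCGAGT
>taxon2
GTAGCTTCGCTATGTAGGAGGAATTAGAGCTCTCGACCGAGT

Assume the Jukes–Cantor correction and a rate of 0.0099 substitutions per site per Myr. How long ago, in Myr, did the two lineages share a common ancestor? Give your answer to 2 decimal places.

5.14

The sequences differ at 4 of 42 sites (11, 16, 29, 32), so p = 4/42 ≈ 0.095238.
d = −(3/4) ln(1 − 4p/3) = −0.75 ln(1 − 0.126984) = −0.75 ln(0.873016)
  = −0.75 × (-0.135801) = 0.101851 substitutions/site.
Under a molecular clock d = 2μt, so t = d/(2μ) = 0.101851 / (2 × 0.0099) = 5.14 Myr.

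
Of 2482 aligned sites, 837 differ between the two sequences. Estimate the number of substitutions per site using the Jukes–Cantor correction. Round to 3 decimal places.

0.448

p = 837/2482 ≈ 0.337228.
d = −(3/4) ln(1 − 4p/3) = −0.75 ln(1 − 0.449637) = −0.75 ln(0.550363)
  = −0.75 × (-0.597177) = 0.447883 substitutions/site.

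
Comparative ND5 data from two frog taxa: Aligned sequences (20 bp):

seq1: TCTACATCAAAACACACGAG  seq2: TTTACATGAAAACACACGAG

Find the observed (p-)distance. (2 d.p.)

0.10

The sequences differ at 2 of 20 positions (sites 2, 8).
p = 2/20 = 0.10.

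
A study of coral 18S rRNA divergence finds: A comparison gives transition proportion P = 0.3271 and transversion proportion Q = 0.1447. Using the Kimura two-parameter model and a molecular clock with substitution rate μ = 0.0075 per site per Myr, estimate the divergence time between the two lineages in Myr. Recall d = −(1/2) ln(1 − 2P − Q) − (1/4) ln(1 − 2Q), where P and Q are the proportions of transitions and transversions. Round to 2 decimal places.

59.16

Under the Kimura two-parameter model, d = −½ ln(1 − 2P − Q) − ¼ ln(1 − 2Q).
1 − 2P − Q = 0.2011, giving −½ ln(0.2011) = 0.801976.
1 − 2Q = 0.7106, giving −¼ ln(0.7106) = 0.085411.
d = 0.801976 + 0.085411 = 0.887387.
Under a molecular clock d = 2μt, so t = d/(2μ) = 0.887387 / (2 × 0.0075) = 59.16 Myr.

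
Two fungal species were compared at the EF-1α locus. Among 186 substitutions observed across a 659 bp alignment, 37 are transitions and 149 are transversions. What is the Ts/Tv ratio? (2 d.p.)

0.25

R = 37/149 = 0.248322… ≈ 0.25 (to 2 d.p.).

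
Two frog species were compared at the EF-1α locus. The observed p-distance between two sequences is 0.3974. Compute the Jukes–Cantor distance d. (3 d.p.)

d = −(3/4) ln(1 − 4p/3) = −0.75 ln(1 − 0.529867) = −0.75 ln(0.470133)
  = −0.75 × (-0.754740) = 0.566055 substitutions/site.

0.566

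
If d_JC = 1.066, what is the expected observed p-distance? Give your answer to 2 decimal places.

0.57

p = (3/4)(1 − e^(−4d/3)) = 0.75 × (1 − e^(-1.421333)) = 0.75 × (1 − 0.241392) = 0.568956.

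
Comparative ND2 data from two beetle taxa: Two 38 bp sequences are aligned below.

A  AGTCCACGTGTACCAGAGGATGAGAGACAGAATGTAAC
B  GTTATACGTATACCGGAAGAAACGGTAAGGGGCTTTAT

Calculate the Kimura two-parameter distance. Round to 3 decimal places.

1.060

Of 38 sites, 12 differences are transitions and 8 are transversions, so P = 12/38 ≈ 0.315789 and Q = 8/38 ≈ 0.210526.
Under the Kimura two-parameter model, d = −½ ln(1 − 2P − Q) − ¼ ln(1 − 2Q).
1 − 2P − Q = 0.157896, giving −½ ln(0.157896) = 0.922909.
1 − 2Q = 0.578948, giving −¼ ln(0.578948) = 0.136636.
d = 0.922909 + 0.136636 = 1.059545.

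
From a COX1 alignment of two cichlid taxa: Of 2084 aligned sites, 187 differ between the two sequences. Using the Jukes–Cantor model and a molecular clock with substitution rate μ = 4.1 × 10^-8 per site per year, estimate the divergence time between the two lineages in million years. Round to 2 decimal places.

1.17

p = 187/2084 ≈ 0.089731.
d = −(3/4) ln(1 − 4p/3) = −0.75 ln(1 − 0.119641) = −0.75 ln(0.880359)
  = −0.75 × (-0.127426) = 0.095570 substitutions/site.
Under a molecular clock d = 2μt, so t = d/(2μ) = 0.095570 / (2 × 4.1 × 10^-8) = 1.17 million years.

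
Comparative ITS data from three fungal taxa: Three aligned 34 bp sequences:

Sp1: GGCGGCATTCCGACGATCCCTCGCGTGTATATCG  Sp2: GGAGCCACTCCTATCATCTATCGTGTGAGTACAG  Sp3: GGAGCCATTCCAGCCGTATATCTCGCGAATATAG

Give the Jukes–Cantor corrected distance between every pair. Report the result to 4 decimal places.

d(Sp1,Sp2) = 0.5347, d(Sp1,Sp3) = 0.5347, d(Sp2,Sp3) = 0.4234

Sp1–Sp2: 13/34 sites differ → p ≈ 0.382353, d = −0.75 ln(1 − 0.509804) = 0.534712 ≈ 0.5347.
Sp1–Sp3: 13/34 sites differ → p ≈ 0.382353, d = −0.75 ln(1 − 0.509804) = 0.534712 ≈ 0.5347.
Sp2–Sp3: 11/34 sites differ → p ≈ 0.323529, d = −0.75 ln(1 − 0.431372) = 0.423397 ≈ 0.4234.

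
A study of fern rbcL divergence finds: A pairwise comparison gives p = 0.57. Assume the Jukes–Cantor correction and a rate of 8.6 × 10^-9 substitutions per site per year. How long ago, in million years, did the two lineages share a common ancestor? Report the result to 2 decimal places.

62.23

d = −(3/4) ln(1 − 4p/3) = −0.75 ln(1 − 0.76) = −0.75 ln(0.24)
  = −0.75 × (-1.427116) = 1.070337 substitutions/site.
Under a molecular clock d = 2μt, so t = d/(2μ) = 1.070337 / (2 × 8.6 × 10^-9) = 62.23 million years.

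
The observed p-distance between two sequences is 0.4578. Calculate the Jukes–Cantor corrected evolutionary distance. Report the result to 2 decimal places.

0.71

d = −(3/4) ln(1 − 4p/3) = −0.75 ln(1 − 0.6104) = −0.75 ln(0.3896)
  = −0.75 × (-0.942635) = 0.706976 substitutions/site.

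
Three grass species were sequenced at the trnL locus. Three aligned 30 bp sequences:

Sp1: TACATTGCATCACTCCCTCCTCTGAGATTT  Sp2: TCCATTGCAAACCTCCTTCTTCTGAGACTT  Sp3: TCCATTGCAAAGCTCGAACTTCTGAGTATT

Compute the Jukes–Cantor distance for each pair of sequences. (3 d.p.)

d(Sp1,Sp2) = 0.280, d(Sp1,Sp3) = 0.441, d(Sp2,Sp3) = 0.233

Sp1–Sp2: 7/30 sites differ → p ≈ 0.233333, d = −0.75 ln(1 − 0.311111) = 0.279506 ≈ 0.280.
Sp1–Sp3: 10/30 sites differ → p ≈ 0.333333, d = −0.75 ln(1 − 0.444444) = 0.440839 ≈ 0.441.
Sp2–Sp3: 6/30 sites differ → p = 0.2, d = −0.75 ln(1 − 0.266667) = 0.232617 ≈ 0.233.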